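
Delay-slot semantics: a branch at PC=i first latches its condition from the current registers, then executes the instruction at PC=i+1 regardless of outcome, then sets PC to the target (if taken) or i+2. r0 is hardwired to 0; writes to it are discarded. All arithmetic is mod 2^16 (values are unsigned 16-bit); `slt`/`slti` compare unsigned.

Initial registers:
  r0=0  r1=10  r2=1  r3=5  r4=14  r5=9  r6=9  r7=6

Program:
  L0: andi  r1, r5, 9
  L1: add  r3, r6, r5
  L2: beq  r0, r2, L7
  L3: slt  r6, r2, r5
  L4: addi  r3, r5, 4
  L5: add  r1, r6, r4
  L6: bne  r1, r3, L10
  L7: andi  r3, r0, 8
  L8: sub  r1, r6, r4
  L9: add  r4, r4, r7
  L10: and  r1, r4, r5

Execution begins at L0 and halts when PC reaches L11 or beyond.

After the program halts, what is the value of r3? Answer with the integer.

#0 andi  r1, r5, 9 ; 0/9/1/5/14/9/9/6
#1 add  r3, r6, r5 ; 0/9/1/18/14/9/9/6
#2 beq  r0, r2, L7 ; 0/9/1/18/14/9/9/6 ; →fallthru
#3 slt  r6, r2, r5 ; 0/9/1/18/14/9/1/6
#4 addi  r3, r5, 4 ; 0/9/1/13/14/9/1/6
#5 add  r1, r6, r4 ; 0/15/1/13/14/9/1/6
#6 bne  r1, r3, L10 ; 0/15/1/13/14/9/1/6 ; →target
#7 andi  r3, r0, 8 ; 0/15/1/0/14/9/1/6
#10 and  r1, r4, r5 ; 0/8/1/0/14/9/1/6

0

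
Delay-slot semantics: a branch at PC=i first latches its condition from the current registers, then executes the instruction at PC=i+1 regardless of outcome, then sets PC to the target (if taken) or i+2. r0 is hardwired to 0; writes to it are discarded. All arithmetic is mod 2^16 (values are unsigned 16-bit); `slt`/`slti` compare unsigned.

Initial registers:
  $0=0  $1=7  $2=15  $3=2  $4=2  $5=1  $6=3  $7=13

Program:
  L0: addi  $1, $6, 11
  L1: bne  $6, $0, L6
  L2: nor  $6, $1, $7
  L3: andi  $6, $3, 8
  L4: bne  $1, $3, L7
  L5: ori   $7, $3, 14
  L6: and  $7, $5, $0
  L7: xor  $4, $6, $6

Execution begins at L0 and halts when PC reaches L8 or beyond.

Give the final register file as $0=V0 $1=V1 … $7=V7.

$0=0 $1=14 $2=15 $3=2 $4=0 $5=1 $6=65520 $7=0

  step pc=0: addi  $1, $6, 11  regs=(0,14,15,2,2,1,3,13)
  step pc=1: bne  $6, $0, L6  cond=T  regs=(0,14,15,2,2,1,3,13)
  step pc=2: nor  $6, $1, $7  regs=(0,14,15,2,2,1,65520,13)
  step pc=6: and  $7, $5, $0  regs=(0,14,15,2,2,1,65520,0)
  step pc=7: xor  $4, $6, $6  regs=(0,14,15,2,0,1,65520,0)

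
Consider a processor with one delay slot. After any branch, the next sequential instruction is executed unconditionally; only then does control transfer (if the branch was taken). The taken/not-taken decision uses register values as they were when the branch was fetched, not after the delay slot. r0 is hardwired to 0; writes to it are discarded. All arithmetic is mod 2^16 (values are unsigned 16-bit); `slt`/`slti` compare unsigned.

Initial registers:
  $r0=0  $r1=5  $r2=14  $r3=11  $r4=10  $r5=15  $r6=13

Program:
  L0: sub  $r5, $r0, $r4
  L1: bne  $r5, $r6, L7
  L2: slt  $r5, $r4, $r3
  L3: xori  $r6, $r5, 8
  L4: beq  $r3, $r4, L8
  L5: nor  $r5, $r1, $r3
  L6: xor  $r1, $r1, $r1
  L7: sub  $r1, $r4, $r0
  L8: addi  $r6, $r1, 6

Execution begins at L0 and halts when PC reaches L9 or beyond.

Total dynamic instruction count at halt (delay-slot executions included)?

5

[0] sub  $r5, $r0, $r4  →  {$r0:0, $r1:5, $r2:14, $r3:11, $r4:10, $r5:65526, $r6:13}
[1] bne  $r5, $r6, L7  →  {$r0:0, $r1:5, $r2:14, $r3:11, $r4:10, $r5:65526, $r6:13}  ⟨branch taken⟩
[2] slt  $r5, $r4, $r3  →  {$r0:0, $r1:5, $r2:14, $r3:11, $r4:10, $r5:1, $r6:13}
[7] sub  $r1, $r4, $r0  →  {$r0:0, $r1:10, $r2:14, $r3:11, $r4:10, $r5:1, $r6:13}
[8] addi  $r6, $r1, 6  →  {$r0:0, $r1:10, $r2:14, $r3:11, $r4:10, $r5:1, $r6:16}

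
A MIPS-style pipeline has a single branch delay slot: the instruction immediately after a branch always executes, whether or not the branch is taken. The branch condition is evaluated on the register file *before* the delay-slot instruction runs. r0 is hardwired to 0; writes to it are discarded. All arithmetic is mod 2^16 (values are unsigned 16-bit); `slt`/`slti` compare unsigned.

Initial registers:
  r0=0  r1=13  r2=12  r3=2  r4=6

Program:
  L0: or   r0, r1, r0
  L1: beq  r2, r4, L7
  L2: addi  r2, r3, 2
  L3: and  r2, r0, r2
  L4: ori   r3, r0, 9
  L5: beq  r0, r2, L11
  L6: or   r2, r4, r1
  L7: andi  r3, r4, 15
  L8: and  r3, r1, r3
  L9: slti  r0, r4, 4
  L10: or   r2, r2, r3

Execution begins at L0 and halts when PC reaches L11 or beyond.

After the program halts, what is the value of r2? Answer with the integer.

15

  step pc=0: or   r0, r1, r0  regs=(0,13,12,2,6)
  step pc=1: beq  r2, r4, L7  cond=F  regs=(0,13,12,2,6)
  step pc=2: addi  r2, r3, 2  regs=(0,13,4,2,6)
  step pc=3: and  r2, r0, r2  regs=(0,13,0,2,6)
  step pc=4: ori   r3, r0, 9  regs=(0,13,0,9,6)
  step pc=5: beq  r0, r2, L11  cond=T  regs=(0,13,0,9,6)
  step pc=6: or   r2, r4, r1  regs=(0,13,15,9,6)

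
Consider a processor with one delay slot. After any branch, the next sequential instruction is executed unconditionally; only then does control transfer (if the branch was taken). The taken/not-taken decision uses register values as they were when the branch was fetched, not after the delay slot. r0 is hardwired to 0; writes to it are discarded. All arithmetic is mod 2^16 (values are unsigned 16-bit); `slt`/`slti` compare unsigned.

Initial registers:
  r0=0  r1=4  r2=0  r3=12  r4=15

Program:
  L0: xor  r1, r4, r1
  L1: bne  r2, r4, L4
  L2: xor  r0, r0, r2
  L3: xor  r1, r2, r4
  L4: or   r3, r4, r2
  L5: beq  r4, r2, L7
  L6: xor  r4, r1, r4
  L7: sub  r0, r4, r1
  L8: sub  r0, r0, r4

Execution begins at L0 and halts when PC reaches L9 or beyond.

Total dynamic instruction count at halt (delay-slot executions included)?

8

#0 xor  r1, r4, r1 ; 0/11/0/12/15
#1 bne  r2, r4, L4 ; 0/11/0/12/15 ; →target
#2 xor  r0, r0, r2 ; 0/11/0/12/15
#4 or   r3, r4, r2 ; 0/11/0/15/15
#5 beq  r4, r2, L7 ; 0/11/0/15/15 ; →fallthru
#6 xor  r4, r1, r4 ; 0/11/0/15/4
#7 sub  r0, r4, r1 ; 0/11/0/15/4
#8 sub  r0, r0, r4 ; 0/11/0/15/4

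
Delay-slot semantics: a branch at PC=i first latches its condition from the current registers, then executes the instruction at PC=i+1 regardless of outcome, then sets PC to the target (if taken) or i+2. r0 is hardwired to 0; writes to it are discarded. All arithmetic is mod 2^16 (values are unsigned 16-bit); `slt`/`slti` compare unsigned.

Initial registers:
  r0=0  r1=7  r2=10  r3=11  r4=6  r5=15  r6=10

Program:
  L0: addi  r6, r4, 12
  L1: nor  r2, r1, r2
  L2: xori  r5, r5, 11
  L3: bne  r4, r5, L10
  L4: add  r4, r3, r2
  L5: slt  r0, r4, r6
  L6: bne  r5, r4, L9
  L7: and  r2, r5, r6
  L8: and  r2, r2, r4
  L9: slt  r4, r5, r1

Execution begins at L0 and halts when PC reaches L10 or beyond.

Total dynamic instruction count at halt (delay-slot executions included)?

5

  step pc=0: addi  r6, r4, 12  regs=(0,7,10,11,6,15,18)
  step pc=1: nor  r2, r1, r2  regs=(0,7,65520,11,6,15,18)
  step pc=2: xori  r5, r5, 11  regs=(0,7,65520,11,6,4,18)
  step pc=3: bne  r4, r5, L10  cond=T  regs=(0,7,65520,11,6,4,18)
  step pc=4: add  r4, r3, r2  regs=(0,7,65520,11,65531,4,18)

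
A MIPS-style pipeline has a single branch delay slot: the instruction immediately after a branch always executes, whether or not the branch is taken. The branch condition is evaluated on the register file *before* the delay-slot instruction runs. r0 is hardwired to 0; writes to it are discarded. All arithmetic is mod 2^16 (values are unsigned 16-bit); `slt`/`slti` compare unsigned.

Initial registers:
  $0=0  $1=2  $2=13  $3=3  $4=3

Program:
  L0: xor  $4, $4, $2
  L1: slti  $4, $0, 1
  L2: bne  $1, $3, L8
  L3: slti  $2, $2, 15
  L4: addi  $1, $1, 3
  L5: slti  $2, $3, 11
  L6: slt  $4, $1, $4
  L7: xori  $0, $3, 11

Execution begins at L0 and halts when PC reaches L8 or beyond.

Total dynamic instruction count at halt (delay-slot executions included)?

4

#0 xor  $4, $4, $2 ; 0/2/13/3/14
#1 slti  $4, $0, 1 ; 0/2/13/3/1
#2 bne  $1, $3, L8 ; 0/2/13/3/1 ; →target
#3 slti  $2, $2, 15 ; 0/2/1/3/1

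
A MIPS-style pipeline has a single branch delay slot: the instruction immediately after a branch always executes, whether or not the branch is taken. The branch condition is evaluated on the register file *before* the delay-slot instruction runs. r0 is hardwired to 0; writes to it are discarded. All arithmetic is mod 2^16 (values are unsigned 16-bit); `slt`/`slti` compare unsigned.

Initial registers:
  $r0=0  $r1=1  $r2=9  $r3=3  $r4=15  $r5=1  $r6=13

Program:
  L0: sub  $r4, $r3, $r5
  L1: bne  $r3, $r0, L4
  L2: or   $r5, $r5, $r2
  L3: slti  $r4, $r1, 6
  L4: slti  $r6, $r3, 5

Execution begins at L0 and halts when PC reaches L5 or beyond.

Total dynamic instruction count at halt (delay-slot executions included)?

4

#0 sub  $r4, $r3, $r5 ; 0/1/9/3/2/1/13
#1 bne  $r3, $r0, L4 ; 0/1/9/3/2/1/13 ; →target
#2 or   $r5, $r5, $r2 ; 0/1/9/3/2/9/13
#4 slti  $r6, $r3, 5 ; 0/1/9/3/2/9/1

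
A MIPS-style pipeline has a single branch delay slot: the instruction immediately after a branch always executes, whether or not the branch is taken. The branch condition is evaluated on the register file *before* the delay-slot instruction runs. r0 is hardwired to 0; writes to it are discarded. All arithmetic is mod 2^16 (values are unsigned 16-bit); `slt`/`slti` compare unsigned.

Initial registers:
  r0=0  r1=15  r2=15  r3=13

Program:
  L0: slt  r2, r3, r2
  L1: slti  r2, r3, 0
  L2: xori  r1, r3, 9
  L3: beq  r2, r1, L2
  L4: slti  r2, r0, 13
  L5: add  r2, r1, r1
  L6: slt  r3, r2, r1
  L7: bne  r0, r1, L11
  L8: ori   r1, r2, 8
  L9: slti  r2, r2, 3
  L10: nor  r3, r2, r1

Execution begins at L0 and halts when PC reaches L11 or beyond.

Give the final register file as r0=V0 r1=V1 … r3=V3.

r0=0 r1=8 r2=8 r3=0

PC=0  slt  r2, r3, r2        | r0=0 r1=15 r2=1 r3=13
PC=1  slti  r2, r3, 0        | r0=0 r1=15 r2=0 r3=13
PC=2  xori  r1, r3, 9        | r0=0 r1=4 r2=0 r3=13
PC=3  beq  r2, r1, L2        | r0=0 r1=4 r2=0 r3=13  [not taken]
PC=4  slti  r2, r0, 13       | r0=0 r1=4 r2=1 r3=13
PC=5  add  r2, r1, r1        | r0=0 r1=4 r2=8 r3=13
PC=6  slt  r3, r2, r1        | r0=0 r1=4 r2=8 r3=0
PC=7  bne  r0, r1, L11       | r0=0 r1=4 r2=8 r3=0  [TAKEN]
PC=8  ori   r1, r2, 8        | r0=0 r1=8 r2=8 r3=0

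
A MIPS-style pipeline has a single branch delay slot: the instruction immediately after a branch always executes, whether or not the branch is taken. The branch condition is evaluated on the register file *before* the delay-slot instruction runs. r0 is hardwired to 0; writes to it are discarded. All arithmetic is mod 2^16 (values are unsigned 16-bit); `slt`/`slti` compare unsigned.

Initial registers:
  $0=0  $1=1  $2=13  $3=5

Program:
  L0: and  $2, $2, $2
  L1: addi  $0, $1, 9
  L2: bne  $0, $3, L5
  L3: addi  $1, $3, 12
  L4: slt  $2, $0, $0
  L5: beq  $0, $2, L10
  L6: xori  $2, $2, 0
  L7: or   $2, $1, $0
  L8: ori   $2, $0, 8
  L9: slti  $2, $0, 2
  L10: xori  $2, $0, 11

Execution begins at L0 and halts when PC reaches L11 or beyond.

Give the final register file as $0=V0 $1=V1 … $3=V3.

PC=0  and  $2, $2, $2        | $0=0 $1=1 $2=13 $3=5
PC=1  addi  $0, $1, 9        | $0=0 $1=1 $2=13 $3=5
PC=2  bne  $0, $3, L5        | $0=0 $1=1 $2=13 $3=5  [TAKEN]
PC=3  addi  $1, $3, 12       | $0=0 $1=17 $2=13 $3=5
PC=5  beq  $0, $2, L10       | $0=0 $1=17 $2=13 $3=5  [not taken]
PC=6  xori  $2, $2, 0        | $0=0 $1=17 $2=13 $3=5
PC=7  or   $2, $1, $0        | $0=0 $1=17 $2=17 $3=5
PC=8  ori   $2, $0, 8        | $0=0 $1=17 $2=8 $3=5
PC=9  slti  $2, $0, 2        | $0=0 $1=17 $2=1 $3=5
PC=10 xori  $2, $0, 11       | $0=0 $1=17 $2=11 $3=5

$0=0 $1=17 $2=11 $3=5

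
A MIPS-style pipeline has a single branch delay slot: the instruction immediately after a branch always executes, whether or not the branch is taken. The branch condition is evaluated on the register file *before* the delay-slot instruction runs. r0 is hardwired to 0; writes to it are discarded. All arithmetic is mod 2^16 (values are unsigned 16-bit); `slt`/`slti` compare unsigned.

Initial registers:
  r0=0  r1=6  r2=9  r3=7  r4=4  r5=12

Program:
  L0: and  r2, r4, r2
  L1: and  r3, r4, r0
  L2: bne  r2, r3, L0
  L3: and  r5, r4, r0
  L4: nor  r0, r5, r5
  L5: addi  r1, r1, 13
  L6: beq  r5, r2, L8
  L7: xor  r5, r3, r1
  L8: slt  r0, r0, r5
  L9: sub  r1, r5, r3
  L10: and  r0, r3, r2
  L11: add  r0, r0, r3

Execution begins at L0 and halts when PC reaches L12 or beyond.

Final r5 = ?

PC=0  and  r2, r4, r2        | r0=0 r1=6 r2=0 r3=7 r4=4 r5=12
PC=1  and  r3, r4, r0        | r0=0 r1=6 r2=0 r3=0 r4=4 r5=12
PC=2  bne  r2, r3, L0        | r0=0 r1=6 r2=0 r3=0 r4=4 r5=12  [not taken]
PC=3  and  r5, r4, r0        | r0=0 r1=6 r2=0 r3=0 r4=4 r5=0
PC=4  nor  r0, r5, r5        | r0=0 r1=6 r2=0 r3=0 r4=4 r5=0
PC=5  addi  r1, r1, 13       | r0=0 r1=19 r2=0 r3=0 r4=4 r5=0
PC=6  beq  r5, r2, L8        | r0=0 r1=19 r2=0 r3=0 r4=4 r5=0  [TAKEN]
PC=7  xor  r5, r3, r1        | r0=0 r1=19 r2=0 r3=0 r4=4 r5=19
PC=8  slt  r0, r0, r5        | r0=0 r1=19 r2=0 r3=0 r4=4 r5=19
PC=9  sub  r1, r5, r3        | r0=0 r1=19 r2=0 r3=0 r4=4 r5=19
PC=10 and  r0, r3, r2        | r0=0 r1=19 r2=0 r3=0 r4=4 r5=19
PC=11 add  r0, r0, r3        | r0=0 r1=19 r2=0 r3=0 r4=4 r5=19

19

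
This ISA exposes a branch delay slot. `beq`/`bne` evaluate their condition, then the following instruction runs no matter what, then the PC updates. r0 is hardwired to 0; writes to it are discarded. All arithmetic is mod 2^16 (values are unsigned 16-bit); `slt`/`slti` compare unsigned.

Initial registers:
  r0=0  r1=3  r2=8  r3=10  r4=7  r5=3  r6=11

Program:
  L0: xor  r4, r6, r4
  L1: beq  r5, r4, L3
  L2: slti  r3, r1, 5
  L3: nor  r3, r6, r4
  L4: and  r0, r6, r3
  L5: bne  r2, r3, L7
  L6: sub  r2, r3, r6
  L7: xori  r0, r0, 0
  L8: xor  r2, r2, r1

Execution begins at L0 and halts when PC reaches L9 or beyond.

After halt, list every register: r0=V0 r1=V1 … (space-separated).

  step pc=0: xor  r4, r6, r4  regs=(0,3,8,10,12,3,11)
  step pc=1: beq  r5, r4, L3  cond=F  regs=(0,3,8,10,12,3,11)
  step pc=2: slti  r3, r1, 5  regs=(0,3,8,1,12,3,11)
  step pc=3: nor  r3, r6, r4  regs=(0,3,8,65520,12,3,11)
  step pc=4: and  r0, r6, r3  regs=(0,3,8,65520,12,3,11)
  step pc=5: bne  r2, r3, L7  cond=T  regs=(0,3,8,65520,12,3,11)
  step pc=6: sub  r2, r3, r6  regs=(0,3,65509,65520,12,3,11)
  step pc=7: xori  r0, r0, 0  regs=(0,3,65509,65520,12,3,11)
  step pc=8: xor  r2, r2, r1  regs=(0,3,65510,65520,12,3,11)

r0=0 r1=3 r2=65510 r3=65520 r4=12 r5=3 r6=11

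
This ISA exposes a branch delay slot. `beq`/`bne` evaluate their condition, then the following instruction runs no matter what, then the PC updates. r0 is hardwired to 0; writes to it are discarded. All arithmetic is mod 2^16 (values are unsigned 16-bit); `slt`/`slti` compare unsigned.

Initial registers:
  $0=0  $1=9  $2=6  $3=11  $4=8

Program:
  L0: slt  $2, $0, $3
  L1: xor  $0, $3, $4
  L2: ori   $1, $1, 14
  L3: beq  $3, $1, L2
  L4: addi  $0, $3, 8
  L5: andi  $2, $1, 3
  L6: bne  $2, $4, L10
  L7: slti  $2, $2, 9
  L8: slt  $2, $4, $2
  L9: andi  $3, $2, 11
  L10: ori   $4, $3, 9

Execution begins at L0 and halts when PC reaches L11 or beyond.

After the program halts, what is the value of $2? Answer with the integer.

  step pc=0: slt  $2, $0, $3  regs=(0,9,1,11,8)
  step pc=1: xor  $0, $3, $4  regs=(0,9,1,11,8)
  step pc=2: ori   $1, $1, 14  regs=(0,15,1,11,8)
  step pc=3: beq  $3, $1, L2  cond=F  regs=(0,15,1,11,8)
  step pc=4: addi  $0, $3, 8  regs=(0,15,1,11,8)
  step pc=5: andi  $2, $1, 3  regs=(0,15,3,11,8)
  step pc=6: bne  $2, $4, L10  cond=T  regs=(0,15,3,11,8)
  step pc=7: slti  $2, $2, 9  regs=(0,15,1,11,8)
  step pc=10: ori   $4, $3, 9  regs=(0,15,1,11,11)

1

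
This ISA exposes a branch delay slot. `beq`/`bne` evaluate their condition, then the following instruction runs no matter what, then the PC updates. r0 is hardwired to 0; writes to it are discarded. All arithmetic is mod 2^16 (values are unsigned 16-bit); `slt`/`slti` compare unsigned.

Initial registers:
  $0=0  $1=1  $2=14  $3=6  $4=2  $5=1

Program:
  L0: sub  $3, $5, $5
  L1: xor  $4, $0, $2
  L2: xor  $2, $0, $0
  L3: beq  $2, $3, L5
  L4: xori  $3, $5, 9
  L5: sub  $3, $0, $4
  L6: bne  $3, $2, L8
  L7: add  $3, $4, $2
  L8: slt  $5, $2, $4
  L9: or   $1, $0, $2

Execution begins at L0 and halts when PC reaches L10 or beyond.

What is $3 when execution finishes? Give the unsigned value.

PC=0  sub  $3, $5, $5        | $0=0 $1=1 $2=14 $3=0 $4=2 $5=1
PC=1  xor  $4, $0, $2        | $0=0 $1=1 $2=14 $3=0 $4=14 $5=1
PC=2  xor  $2, $0, $0        | $0=0 $1=1 $2=0 $3=0 $4=14 $5=1
PC=3  beq  $2, $3, L5        | $0=0 $1=1 $2=0 $3=0 $4=14 $5=1  [TAKEN]
PC=4  xori  $3, $5, 9        | $0=0 $1=1 $2=0 $3=8 $4=14 $5=1
PC=5  sub  $3, $0, $4        | $0=0 $1=1 $2=0 $3=65522 $4=14 $5=1
PC=6  bne  $3, $2, L8        | $0=0 $1=1 $2=0 $3=65522 $4=14 $5=1  [TAKEN]
PC=7  add  $3, $4, $2        | $0=0 $1=1 $2=0 $3=14 $4=14 $5=1
PC=8  slt  $5, $2, $4        | $0=0 $1=1 $2=0 $3=14 $4=14 $5=1
PC=9  or   $1, $0, $2        | $0=0 $1=0 $2=0 $3=14 $4=14 $5=1

14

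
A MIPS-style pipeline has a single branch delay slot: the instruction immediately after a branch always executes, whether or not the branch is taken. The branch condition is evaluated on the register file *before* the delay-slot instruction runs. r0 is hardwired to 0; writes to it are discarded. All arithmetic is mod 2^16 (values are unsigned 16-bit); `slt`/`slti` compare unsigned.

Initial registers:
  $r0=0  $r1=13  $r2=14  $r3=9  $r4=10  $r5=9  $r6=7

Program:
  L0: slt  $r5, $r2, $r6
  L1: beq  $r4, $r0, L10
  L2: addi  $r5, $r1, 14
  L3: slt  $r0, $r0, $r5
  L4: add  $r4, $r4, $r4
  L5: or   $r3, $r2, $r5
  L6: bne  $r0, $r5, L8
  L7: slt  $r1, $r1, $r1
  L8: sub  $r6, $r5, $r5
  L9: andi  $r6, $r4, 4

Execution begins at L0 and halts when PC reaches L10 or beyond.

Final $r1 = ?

PC=0  slt  $r5, $r2, $r6     | $r0=0 $r1=13 $r2=14 $r3=9 $r4=10 $r5=0 $r6=7
PC=1  beq  $r4, $r0, L10     | $r0=0 $r1=13 $r2=14 $r3=9 $r4=10 $r5=0 $r6=7  [not taken]
PC=2  addi  $r5, $r1, 14     | $r0=0 $r1=13 $r2=14 $r3=9 $r4=10 $r5=27 $r6=7
PC=3  slt  $r0, $r0, $r5     | $r0=0 $r1=13 $r2=14 $r3=9 $r4=10 $r5=27 $r6=7
PC=4  add  $r4, $r4, $r4     | $r0=0 $r1=13 $r2=14 $r3=9 $r4=20 $r5=27 $r6=7
PC=5  or   $r3, $r2, $r5     | $r0=0 $r1=13 $r2=14 $r3=31 $r4=20 $r5=27 $r6=7
PC=6  bne  $r0, $r5, L8      | $r0=0 $r1=13 $r2=14 $r3=31 $r4=20 $r5=27 $r6=7  [TAKEN]
PC=7  slt  $r1, $r1, $r1     | $r0=0 $r1=0 $r2=14 $r3=31 $r4=20 $r5=27 $r6=7
PC=8  sub  $r6, $r5, $r5     | $r0=0 $r1=0 $r2=14 $r3=31 $r4=20 $r5=27 $r6=0
PC=9  andi  $r6, $r4, 4      | $r0=0 $r1=0 $r2=14 $r3=31 $r4=20 $r5=27 $r6=4

0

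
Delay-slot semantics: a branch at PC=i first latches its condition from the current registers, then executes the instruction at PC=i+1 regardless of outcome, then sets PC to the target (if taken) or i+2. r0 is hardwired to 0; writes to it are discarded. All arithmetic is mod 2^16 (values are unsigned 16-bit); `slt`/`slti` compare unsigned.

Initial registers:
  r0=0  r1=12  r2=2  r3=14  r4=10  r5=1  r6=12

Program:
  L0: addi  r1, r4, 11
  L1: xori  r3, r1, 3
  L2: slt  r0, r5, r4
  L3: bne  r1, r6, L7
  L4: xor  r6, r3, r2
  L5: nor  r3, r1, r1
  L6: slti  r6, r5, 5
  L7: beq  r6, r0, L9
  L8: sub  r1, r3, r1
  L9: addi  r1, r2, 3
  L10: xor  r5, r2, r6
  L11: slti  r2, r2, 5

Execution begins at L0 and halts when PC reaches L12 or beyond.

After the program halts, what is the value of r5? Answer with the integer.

22

  step pc=0: addi  r1, r4, 11  regs=(0,21,2,14,10,1,12)
  step pc=1: xori  r3, r1, 3  regs=(0,21,2,22,10,1,12)
  step pc=2: slt  r0, r5, r4  regs=(0,21,2,22,10,1,12)
  step pc=3: bne  r1, r6, L7  cond=T  regs=(0,21,2,22,10,1,12)
  step pc=4: xor  r6, r3, r2  regs=(0,21,2,22,10,1,20)
  step pc=7: beq  r6, r0, L9  cond=F  regs=(0,21,2,22,10,1,20)
  step pc=8: sub  r1, r3, r1  regs=(0,1,2,22,10,1,20)
  step pc=9: addi  r1, r2, 3  regs=(0,5,2,22,10,1,20)
  step pc=10: xor  r5, r2, r6  regs=(0,5,2,22,10,22,20)
  step pc=11: slti  r2, r2, 5  regs=(0,5,1,22,10,22,20)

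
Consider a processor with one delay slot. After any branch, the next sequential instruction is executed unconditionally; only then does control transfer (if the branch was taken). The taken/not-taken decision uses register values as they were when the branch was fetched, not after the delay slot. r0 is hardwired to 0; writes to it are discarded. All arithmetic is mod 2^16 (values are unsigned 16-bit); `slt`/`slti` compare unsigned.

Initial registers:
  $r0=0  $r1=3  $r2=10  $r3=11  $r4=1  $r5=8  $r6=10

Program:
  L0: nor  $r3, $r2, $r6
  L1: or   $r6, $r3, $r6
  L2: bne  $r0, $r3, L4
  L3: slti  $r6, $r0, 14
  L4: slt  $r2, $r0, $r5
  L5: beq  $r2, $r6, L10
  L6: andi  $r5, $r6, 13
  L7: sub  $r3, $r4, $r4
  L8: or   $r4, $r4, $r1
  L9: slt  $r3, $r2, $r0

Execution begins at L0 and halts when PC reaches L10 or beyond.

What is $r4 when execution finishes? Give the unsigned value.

  step pc=0: nor  $r3, $r2, $r6  regs=(0,3,10,65525,1,8,10)
  step pc=1: or   $r6, $r3, $r6  regs=(0,3,10,65525,1,8,65535)
  step pc=2: bne  $r0, $r3, L4  cond=T  regs=(0,3,10,65525,1,8,65535)
  step pc=3: slti  $r6, $r0, 14  regs=(0,3,10,65525,1,8,1)
  step pc=4: slt  $r2, $r0, $r5  regs=(0,3,1,65525,1,8,1)
  step pc=5: beq  $r2, $r6, L10  cond=T  regs=(0,3,1,65525,1,8,1)
  step pc=6: andi  $r5, $r6, 13  regs=(0,3,1,65525,1,1,1)

1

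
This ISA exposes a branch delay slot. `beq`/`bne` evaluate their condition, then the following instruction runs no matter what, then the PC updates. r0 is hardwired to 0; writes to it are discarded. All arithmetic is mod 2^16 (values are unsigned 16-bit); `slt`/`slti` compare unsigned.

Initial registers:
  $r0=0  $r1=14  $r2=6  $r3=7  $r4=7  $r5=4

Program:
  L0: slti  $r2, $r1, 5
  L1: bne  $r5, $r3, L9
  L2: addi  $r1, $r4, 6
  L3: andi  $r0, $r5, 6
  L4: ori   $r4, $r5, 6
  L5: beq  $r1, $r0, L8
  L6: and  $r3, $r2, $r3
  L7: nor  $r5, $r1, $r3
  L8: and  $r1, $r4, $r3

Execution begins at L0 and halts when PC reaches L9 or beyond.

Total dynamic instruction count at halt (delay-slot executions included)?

  step pc=0: slti  $r2, $r1, 5  regs=(0,14,0,7,7,4)
  step pc=1: bne  $r5, $r3, L9  cond=T  regs=(0,14,0,7,7,4)
  step pc=2: addi  $r1, $r4, 6  regs=(0,13,0,7,7,4)

3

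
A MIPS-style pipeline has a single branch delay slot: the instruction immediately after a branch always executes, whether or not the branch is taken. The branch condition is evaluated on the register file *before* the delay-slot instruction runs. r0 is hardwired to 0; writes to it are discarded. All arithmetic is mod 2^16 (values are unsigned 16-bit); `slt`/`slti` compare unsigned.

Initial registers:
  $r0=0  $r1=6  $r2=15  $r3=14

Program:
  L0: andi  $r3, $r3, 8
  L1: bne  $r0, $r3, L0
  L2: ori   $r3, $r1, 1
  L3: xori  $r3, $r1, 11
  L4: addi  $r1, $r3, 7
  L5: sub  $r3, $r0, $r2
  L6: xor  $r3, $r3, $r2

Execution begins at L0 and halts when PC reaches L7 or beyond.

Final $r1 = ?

[0] andi  $r3, $r3, 8  →  {$r0:0, $r1:6, $r2:15, $r3:8}
[1] bne  $r0, $r3, L0  →  {$r0:0, $r1:6, $r2:15, $r3:8}  ⟨branch taken⟩
[2] ori   $r3, $r1, 1  →  {$r0:0, $r1:6, $r2:15, $r3:7}
[0] andi  $r3, $r3, 8  →  {$r0:0, $r1:6, $r2:15, $r3:0}
[1] bne  $r0, $r3, L0  →  {$r0:0, $r1:6, $r2:15, $r3:0}  ⟨branch fallthrough⟩
[2] ori   $r3, $r1, 1  →  {$r0:0, $r1:6, $r2:15, $r3:7}
[3] xori  $r3, $r1, 11  →  {$r0:0, $r1:6, $r2:15, $r3:13}
[4] addi  $r1, $r3, 7  →  {$r0:0, $r1:20, $r2:15, $r3:13}
[5] sub  $r3, $r0, $r2  →  {$r0:0, $r1:20, $r2:15, $r3:65521}
[6] xor  $r3, $r3, $r2  →  {$r0:0, $r1:20, $r2:15, $r3:65534}

20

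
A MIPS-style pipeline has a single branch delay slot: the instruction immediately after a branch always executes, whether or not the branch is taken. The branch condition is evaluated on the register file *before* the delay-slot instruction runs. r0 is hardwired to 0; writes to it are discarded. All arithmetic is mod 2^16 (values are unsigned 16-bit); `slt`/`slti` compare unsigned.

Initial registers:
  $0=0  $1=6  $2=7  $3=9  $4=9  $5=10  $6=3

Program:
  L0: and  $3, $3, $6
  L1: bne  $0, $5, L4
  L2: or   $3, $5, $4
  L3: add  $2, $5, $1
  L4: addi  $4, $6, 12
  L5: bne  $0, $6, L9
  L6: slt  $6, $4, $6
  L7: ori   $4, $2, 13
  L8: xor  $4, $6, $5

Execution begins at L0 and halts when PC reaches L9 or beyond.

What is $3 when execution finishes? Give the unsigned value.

PC=0  and  $3, $3, $6        | $0=0 $1=6 $2=7 $3=1 $4=9 $5=10 $6=3
PC=1  bne  $0, $5, L4        | $0=0 $1=6 $2=7 $3=1 $4=9 $5=10 $6=3  [TAKEN]
PC=2  or   $3, $5, $4        | $0=0 $1=6 $2=7 $3=11 $4=9 $5=10 $6=3
PC=4  addi  $4, $6, 12       | $0=0 $1=6 $2=7 $3=11 $4=15 $5=10 $6=3
PC=5  bne  $0, $6, L9        | $0=0 $1=6 $2=7 $3=11 $4=15 $5=10 $6=3  [TAKEN]
PC=6  slt  $6, $4, $6        | $0=0 $1=6 $2=7 $3=11 $4=15 $5=10 $6=0

11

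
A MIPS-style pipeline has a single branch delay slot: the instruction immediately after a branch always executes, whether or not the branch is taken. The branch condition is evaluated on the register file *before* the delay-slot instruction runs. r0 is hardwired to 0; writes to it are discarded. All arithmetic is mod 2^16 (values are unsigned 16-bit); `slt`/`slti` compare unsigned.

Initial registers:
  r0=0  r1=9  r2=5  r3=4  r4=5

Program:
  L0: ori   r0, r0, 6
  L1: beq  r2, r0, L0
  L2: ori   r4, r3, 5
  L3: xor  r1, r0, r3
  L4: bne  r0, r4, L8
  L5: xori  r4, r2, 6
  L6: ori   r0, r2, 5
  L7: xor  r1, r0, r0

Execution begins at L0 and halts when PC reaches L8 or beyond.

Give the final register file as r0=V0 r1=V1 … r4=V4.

r0=0 r1=4 r2=5 r3=4 r4=3

[0] ori   r0, r0, 6  →  {r0:0, r1:9, r2:5, r3:4, r4:5}
[1] beq  r2, r0, L0  →  {r0:0, r1:9, r2:5, r3:4, r4:5}  ⟨branch fallthrough⟩
[2] ori   r4, r3, 5  →  {r0:0, r1:9, r2:5, r3:4, r4:5}
[3] xor  r1, r0, r3  →  {r0:0, r1:4, r2:5, r3:4, r4:5}
[4] bne  r0, r4, L8  →  {r0:0, r1:4, r2:5, r3:4, r4:5}  ⟨branch taken⟩
[5] xori  r4, r2, 6  →  {r0:0, r1:4, r2:5, r3:4, r4:3}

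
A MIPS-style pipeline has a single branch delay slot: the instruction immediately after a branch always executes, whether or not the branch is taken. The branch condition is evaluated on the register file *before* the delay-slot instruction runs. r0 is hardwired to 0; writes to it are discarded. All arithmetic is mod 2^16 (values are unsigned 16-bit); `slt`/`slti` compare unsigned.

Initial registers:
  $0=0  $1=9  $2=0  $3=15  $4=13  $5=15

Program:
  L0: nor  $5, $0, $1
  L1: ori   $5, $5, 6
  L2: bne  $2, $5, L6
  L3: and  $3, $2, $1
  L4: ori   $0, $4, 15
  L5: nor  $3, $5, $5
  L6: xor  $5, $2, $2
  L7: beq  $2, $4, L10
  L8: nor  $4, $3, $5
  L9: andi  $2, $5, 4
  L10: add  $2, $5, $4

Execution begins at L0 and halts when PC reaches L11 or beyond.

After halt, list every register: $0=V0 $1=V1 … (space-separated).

PC=0  nor  $5, $0, $1        | $0=0 $1=9 $2=0 $3=15 $4=13 $5=65526
PC=1  ori   $5, $5, 6        | $0=0 $1=9 $2=0 $3=15 $4=13 $5=65526
PC=2  bne  $2, $5, L6        | $0=0 $1=9 $2=0 $3=15 $4=13 $5=65526  [TAKEN]
PC=3  and  $3, $2, $1        | $0=0 $1=9 $2=0 $3=0 $4=13 $5=65526
PC=6  xor  $5, $2, $2        | $0=0 $1=9 $2=0 $3=0 $4=13 $5=0
PC=7  beq  $2, $4, L10       | $0=0 $1=9 $2=0 $3=0 $4=13 $5=0  [not taken]
PC=8  nor  $4, $3, $5        | $0=0 $1=9 $2=0 $3=0 $4=65535 $5=0
PC=9  andi  $2, $5, 4        | $0=0 $1=9 $2=0 $3=0 $4=65535 $5=0
PC=10 add  $2, $5, $4        | $0=0 $1=9 $2=65535 $3=0 $4=65535 $5=0

$0=0 $1=9 $2=65535 $3=0 $4=65535 $5=0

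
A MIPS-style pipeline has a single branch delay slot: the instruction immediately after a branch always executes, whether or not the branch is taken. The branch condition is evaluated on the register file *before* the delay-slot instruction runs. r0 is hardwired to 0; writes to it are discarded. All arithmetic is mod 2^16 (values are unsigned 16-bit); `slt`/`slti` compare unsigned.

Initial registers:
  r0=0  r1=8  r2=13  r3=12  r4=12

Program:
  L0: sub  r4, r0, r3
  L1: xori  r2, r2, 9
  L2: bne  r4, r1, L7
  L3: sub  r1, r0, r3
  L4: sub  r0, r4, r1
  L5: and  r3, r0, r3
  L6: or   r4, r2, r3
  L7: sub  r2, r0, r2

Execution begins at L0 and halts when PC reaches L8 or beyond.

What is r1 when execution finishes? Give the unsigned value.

[0] sub  r4, r0, r3  →  {r0:0, r1:8, r2:13, r3:12, r4:65524}
[1] xori  r2, r2, 9  →  {r0:0, r1:8, r2:4, r3:12, r4:65524}
[2] bne  r4, r1, L7  →  {r0:0, r1:8, r2:4, r3:12, r4:65524}  ⟨branch taken⟩
[3] sub  r1, r0, r3  →  {r0:0, r1:65524, r2:4, r3:12, r4:65524}
[7] sub  r2, r0, r2  →  {r0:0, r1:65524, r2:65532, r3:12, r4:65524}

65524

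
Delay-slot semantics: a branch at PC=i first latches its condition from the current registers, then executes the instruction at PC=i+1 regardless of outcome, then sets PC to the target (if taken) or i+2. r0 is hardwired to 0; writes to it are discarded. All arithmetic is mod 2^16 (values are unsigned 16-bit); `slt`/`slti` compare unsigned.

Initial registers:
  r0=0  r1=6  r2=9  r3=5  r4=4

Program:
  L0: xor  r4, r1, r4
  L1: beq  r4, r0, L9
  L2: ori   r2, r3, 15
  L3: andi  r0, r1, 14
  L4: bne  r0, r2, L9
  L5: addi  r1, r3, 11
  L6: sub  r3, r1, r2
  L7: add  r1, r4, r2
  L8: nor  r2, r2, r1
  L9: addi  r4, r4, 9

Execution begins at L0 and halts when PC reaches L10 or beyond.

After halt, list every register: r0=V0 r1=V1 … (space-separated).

[0] xor  r4, r1, r4  →  {r0:0, r1:6, r2:9, r3:5, r4:2}
[1] beq  r4, r0, L9  →  {r0:0, r1:6, r2:9, r3:5, r4:2}  ⟨branch fallthrough⟩
[2] ori   r2, r3, 15  →  {r0:0, r1:6, r2:15, r3:5, r4:2}
[3] andi  r0, r1, 14  →  {r0:0, r1:6, r2:15, r3:5, r4:2}
[4] bne  r0, r2, L9  →  {r0:0, r1:6, r2:15, r3:5, r4:2}  ⟨branch taken⟩
[5] addi  r1, r3, 11  →  {r0:0, r1:16, r2:15, r3:5, r4:2}
[9] addi  r4, r4, 9  →  {r0:0, r1:16, r2:15, r3:5, r4:11}

r0=0 r1=16 r2=15 r3=5 r4=11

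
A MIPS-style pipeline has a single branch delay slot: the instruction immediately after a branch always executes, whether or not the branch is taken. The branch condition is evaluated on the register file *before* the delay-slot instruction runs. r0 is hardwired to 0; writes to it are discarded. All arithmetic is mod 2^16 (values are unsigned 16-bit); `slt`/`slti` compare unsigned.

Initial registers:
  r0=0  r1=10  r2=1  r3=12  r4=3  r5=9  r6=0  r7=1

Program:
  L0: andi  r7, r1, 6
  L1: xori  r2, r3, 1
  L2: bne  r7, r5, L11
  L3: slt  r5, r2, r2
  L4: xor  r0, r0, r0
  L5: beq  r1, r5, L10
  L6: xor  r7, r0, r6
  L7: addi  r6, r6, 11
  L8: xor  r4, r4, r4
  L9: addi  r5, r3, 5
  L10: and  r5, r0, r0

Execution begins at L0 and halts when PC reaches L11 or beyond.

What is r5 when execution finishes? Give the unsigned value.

#0 andi  r7, r1, 6 ; 0/10/1/12/3/9/0/2
#1 xori  r2, r3, 1 ; 0/10/13/12/3/9/0/2
#2 bne  r7, r5, L11 ; 0/10/13/12/3/9/0/2 ; →target
#3 slt  r5, r2, r2 ; 0/10/13/12/3/0/0/2

0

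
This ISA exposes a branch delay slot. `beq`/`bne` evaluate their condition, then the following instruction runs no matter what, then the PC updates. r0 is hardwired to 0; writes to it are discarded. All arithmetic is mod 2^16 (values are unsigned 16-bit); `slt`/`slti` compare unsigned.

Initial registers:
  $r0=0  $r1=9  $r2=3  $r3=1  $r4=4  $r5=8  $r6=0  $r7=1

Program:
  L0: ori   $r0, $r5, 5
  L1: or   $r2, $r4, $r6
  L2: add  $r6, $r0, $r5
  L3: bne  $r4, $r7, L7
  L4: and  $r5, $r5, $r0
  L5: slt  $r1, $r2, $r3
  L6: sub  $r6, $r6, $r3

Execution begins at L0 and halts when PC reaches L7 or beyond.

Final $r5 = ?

0

  step pc=0: ori   $r0, $r5, 5  regs=(0,9,3,1,4,8,0,1)
  step pc=1: or   $r2, $r4, $r6  regs=(0,9,4,1,4,8,0,1)
  step pc=2: add  $r6, $r0, $r5  regs=(0,9,4,1,4,8,8,1)
  step pc=3: bne  $r4, $r7, L7  cond=T  regs=(0,9,4,1,4,8,8,1)
  step pc=4: and  $r5, $r5, $r0  regs=(0,9,4,1,4,0,8,1)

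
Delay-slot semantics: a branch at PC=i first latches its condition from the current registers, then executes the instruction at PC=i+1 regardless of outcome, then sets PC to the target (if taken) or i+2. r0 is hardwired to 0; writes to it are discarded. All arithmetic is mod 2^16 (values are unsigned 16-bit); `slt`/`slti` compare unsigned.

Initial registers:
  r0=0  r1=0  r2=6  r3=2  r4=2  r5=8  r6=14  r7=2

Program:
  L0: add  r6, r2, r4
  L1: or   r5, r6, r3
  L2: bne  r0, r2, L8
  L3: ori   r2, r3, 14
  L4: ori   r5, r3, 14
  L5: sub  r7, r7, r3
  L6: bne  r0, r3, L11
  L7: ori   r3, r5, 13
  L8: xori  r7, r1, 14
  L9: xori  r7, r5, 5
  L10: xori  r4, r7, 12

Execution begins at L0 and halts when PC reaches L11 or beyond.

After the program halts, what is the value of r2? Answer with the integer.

14

[0] add  r6, r2, r4  →  {r0:0, r1:0, r2:6, r3:2, r4:2, r5:8, r6:8, r7:2}
[1] or   r5, r6, r3  →  {r0:0, r1:0, r2:6, r3:2, r4:2, r5:10, r6:8, r7:2}
[2] bne  r0, r2, L8  →  {r0:0, r1:0, r2:6, r3:2, r4:2, r5:10, r6:8, r7:2}  ⟨branch taken⟩
[3] ori   r2, r3, 14  →  {r0:0, r1:0, r2:14, r3:2, r4:2, r5:10, r6:8, r7:2}
[8] xori  r7, r1, 14  →  {r0:0, r1:0, r2:14, r3:2, r4:2, r5:10, r6:8, r7:14}
[9] xori  r7, r5, 5  →  {r0:0, r1:0, r2:14, r3:2, r4:2, r5:10, r6:8, r7:15}
[10] xori  r4, r7, 12  →  {r0:0, r1:0, r2:14, r3:2, r4:3, r5:10, r6:8, r7:15}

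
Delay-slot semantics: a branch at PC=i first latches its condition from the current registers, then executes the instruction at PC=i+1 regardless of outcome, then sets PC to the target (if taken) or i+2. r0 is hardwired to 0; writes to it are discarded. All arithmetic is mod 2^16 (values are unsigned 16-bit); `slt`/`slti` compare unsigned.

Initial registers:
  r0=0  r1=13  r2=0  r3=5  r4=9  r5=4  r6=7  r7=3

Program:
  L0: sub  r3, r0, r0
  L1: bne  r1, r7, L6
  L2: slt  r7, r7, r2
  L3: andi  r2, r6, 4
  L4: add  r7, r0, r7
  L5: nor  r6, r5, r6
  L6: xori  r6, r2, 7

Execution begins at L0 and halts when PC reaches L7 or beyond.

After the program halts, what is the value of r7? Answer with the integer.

[0] sub  r3, r0, r0  →  {r0:0, r1:13, r2:0, r3:0, r4:9, r5:4, r6:7, r7:3}
[1] bne  r1, r7, L6  →  {r0:0, r1:13, r2:0, r3:0, r4:9, r5:4, r6:7, r7:3}  ⟨branch taken⟩
[2] slt  r7, r7, r2  →  {r0:0, r1:13, r2:0, r3:0, r4:9, r5:4, r6:7, r7:0}
[6] xori  r6, r2, 7  →  {r0:0, r1:13, r2:0, r3:0, r4:9, r5:4, r6:7, r7:0}

0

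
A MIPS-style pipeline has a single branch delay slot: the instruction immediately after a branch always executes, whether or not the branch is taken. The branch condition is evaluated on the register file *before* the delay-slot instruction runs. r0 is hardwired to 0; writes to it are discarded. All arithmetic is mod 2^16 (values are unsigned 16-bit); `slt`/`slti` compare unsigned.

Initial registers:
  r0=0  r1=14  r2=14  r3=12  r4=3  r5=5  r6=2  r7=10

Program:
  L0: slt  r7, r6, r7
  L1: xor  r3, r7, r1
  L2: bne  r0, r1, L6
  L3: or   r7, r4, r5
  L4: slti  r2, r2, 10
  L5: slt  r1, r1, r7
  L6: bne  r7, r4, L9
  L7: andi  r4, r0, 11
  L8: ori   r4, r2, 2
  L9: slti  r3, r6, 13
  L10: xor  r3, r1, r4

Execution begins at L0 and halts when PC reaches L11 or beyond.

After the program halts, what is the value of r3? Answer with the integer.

14

PC=0  slt  r7, r6, r7        | r0=0 r1=14 r2=14 r3=12 r4=3 r5=5 r6=2 r7=1
PC=1  xor  r3, r7, r1        | r0=0 r1=14 r2=14 r3=15 r4=3 r5=5 r6=2 r7=1
PC=2  bne  r0, r1, L6        | r0=0 r1=14 r2=14 r3=15 r4=3 r5=5 r6=2 r7=1  [TAKEN]
PC=3  or   r7, r4, r5        | r0=0 r1=14 r2=14 r3=15 r4=3 r5=5 r6=2 r7=7
PC=6  bne  r7, r4, L9        | r0=0 r1=14 r2=14 r3=15 r4=3 r5=5 r6=2 r7=7  [TAKEN]
PC=7  andi  r4, r0, 11       | r0=0 r1=14 r2=14 r3=15 r4=0 r5=5 r6=2 r7=7
PC=9  slti  r3, r6, 13       | r0=0 r1=14 r2=14 r3=1 r4=0 r5=5 r6=2 r7=7
PC=10 xor  r3, r1, r4        | r0=0 r1=14 r2=14 r3=14 r4=0 r5=5 r6=2 r7=7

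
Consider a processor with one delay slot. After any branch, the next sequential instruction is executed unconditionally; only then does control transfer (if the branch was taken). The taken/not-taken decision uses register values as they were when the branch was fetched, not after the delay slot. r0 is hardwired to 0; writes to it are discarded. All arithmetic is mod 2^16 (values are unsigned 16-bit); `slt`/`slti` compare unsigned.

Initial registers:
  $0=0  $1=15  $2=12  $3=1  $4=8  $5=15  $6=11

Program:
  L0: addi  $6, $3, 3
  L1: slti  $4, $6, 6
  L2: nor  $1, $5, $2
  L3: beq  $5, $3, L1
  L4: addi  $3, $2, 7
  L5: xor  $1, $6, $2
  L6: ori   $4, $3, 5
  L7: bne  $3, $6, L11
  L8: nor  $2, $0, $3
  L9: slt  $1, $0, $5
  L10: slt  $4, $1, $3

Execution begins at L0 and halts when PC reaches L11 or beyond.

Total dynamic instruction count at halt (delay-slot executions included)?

9

#0 addi  $6, $3, 3 ; 0/15/12/1/8/15/4
#1 slti  $4, $6, 6 ; 0/15/12/1/1/15/4
#2 nor  $1, $5, $2 ; 0/65520/12/1/1/15/4
#3 beq  $5, $3, L1 ; 0/65520/12/1/1/15/4 ; →fallthru
#4 addi  $3, $2, 7 ; 0/65520/12/19/1/15/4
#5 xor  $1, $6, $2 ; 0/8/12/19/1/15/4
#6 ori   $4, $3, 5 ; 0/8/12/19/23/15/4
#7 bne  $3, $6, L11 ; 0/8/12/19/23/15/4 ; →target
#8 nor  $2, $0, $3 ; 0/8/65516/19/23/15/4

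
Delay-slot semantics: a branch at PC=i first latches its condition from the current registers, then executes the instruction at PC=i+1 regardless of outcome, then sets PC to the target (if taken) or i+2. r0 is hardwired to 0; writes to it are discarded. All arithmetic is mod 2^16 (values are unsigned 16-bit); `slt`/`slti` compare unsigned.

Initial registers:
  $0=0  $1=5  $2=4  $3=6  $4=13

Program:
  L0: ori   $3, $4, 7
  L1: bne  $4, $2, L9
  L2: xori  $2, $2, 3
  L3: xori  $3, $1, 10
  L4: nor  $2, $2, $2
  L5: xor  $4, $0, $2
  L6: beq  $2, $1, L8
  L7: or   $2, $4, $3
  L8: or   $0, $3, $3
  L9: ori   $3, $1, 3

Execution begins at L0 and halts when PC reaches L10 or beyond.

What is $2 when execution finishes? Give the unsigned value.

PC=0  ori   $3, $4, 7        | $0=0 $1=5 $2=4 $3=15 $4=13
PC=1  bne  $4, $2, L9        | $0=0 $1=5 $2=4 $3=15 $4=13  [TAKEN]
PC=2  xori  $2, $2, 3        | $0=0 $1=5 $2=7 $3=15 $4=13
PC=9  ori   $3, $1, 3        | $0=0 $1=5 $2=7 $3=7 $4=13

7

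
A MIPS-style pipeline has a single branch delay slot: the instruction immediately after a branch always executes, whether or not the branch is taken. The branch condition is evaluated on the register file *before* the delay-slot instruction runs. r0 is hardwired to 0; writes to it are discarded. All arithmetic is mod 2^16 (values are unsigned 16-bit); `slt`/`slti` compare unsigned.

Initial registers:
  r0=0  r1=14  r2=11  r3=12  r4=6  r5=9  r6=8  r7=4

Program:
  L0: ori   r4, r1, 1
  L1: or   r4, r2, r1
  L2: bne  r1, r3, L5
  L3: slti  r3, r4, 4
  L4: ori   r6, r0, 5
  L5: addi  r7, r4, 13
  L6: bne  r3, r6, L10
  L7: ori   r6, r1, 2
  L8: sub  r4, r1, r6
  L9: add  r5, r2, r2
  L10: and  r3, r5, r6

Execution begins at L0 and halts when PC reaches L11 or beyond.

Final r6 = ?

[0] ori   r4, r1, 1  →  {r0:0, r1:14, r2:11, r3:12, r4:15, r5:9, r6:8, r7:4}
[1] or   r4, r2, r1  →  {r0:0, r1:14, r2:11, r3:12, r4:15, r5:9, r6:8, r7:4}
[2] bne  r1, r3, L5  →  {r0:0, r1:14, r2:11, r3:12, r4:15, r5:9, r6:8, r7:4}  ⟨branch taken⟩
[3] slti  r3, r4, 4  →  {r0:0, r1:14, r2:11, r3:0, r4:15, r5:9, r6:8, r7:4}
[5] addi  r7, r4, 13  →  {r0:0, r1:14, r2:11, r3:0, r4:15, r5:9, r6:8, r7:28}
[6] bne  r3, r6, L10  →  {r0:0, r1:14, r2:11, r3:0, r4:15, r5:9, r6:8, r7:28}  ⟨branch taken⟩
[7] ori   r6, r1, 2  →  {r0:0, r1:14, r2:11, r3:0, r4:15, r5:9, r6:14, r7:28}
[10] and  r3, r5, r6  →  {r0:0, r1:14, r2:11, r3:8, r4:15, r5:9, r6:14, r7:28}

14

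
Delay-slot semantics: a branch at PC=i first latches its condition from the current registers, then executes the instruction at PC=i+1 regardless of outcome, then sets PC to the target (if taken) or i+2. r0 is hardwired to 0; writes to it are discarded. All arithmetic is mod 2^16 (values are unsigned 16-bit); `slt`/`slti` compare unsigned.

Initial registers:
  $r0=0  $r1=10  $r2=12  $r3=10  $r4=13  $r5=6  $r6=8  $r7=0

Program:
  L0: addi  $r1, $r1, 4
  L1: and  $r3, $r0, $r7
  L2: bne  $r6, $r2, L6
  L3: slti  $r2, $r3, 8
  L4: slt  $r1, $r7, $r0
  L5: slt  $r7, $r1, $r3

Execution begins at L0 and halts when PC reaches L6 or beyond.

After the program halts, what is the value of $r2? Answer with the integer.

1

  step pc=0: addi  $r1, $r1, 4  regs=(0,14,12,10,13,6,8,0)
  step pc=1: and  $r3, $r0, $r7  regs=(0,14,12,0,13,6,8,0)
  step pc=2: bne  $r6, $r2, L6  cond=T  regs=(0,14,12,0,13,6,8,0)
  step pc=3: slti  $r2, $r3, 8  regs=(0,14,1,0,13,6,8,0)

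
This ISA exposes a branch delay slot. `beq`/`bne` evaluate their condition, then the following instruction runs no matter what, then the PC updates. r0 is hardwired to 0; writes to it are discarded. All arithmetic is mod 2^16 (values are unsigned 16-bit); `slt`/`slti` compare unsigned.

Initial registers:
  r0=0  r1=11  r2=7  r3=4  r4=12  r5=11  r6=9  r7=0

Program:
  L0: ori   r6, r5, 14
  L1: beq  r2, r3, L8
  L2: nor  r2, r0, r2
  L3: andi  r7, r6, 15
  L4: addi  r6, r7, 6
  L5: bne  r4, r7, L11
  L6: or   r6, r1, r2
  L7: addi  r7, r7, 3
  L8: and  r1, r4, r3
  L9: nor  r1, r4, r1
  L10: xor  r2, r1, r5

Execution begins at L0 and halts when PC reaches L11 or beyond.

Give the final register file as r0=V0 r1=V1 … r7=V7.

r0=0 r1=11 r2=65528 r3=4 r4=12 r5=11 r6=65531 r7=15

#0 ori   r6, r5, 14 ; 0/11/7/4/12/11/15/0
#1 beq  r2, r3, L8 ; 0/11/7/4/12/11/15/0 ; →fallthru
#2 nor  r2, r0, r2 ; 0/11/65528/4/12/11/15/0
#3 andi  r7, r6, 15 ; 0/11/65528/4/12/11/15/15
#4 addi  r6, r7, 6 ; 0/11/65528/4/12/11/21/15
#5 bne  r4, r7, L11 ; 0/11/65528/4/12/11/21/15 ; →target
#6 or   r6, r1, r2 ; 0/11/65528/4/12/11/65531/15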